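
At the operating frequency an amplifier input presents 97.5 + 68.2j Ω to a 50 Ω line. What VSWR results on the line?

VSWR ≈ 3.09

Γ = (Z_L − Z_0)/(Z_L + Z_0) = (47.5 + j68.2)/(147.5 + j68.2)
|Γ| = 83.1/163 = 0.511
VSWR = (1 + |Γ|)/(1 − |Γ|) = 1.51/0.489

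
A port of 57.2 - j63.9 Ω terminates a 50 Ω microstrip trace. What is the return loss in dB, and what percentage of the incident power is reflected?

Γ = (7.2 − j63.9)/(107.2 − j63.9), |Γ| = 0.515
RL = −20·log₁₀(0.515) = 5.76 dB
P_refl/P_inc = |Γ|² = 0.265

RL ≈ 5.76 dB; 26.5% of incident power reflected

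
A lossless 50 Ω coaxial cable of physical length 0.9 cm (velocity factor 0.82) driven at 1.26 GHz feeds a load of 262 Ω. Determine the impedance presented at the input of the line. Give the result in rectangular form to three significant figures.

λ = v/f = 0.82·c / 1.26 GHz = 0.195 m
βl = 2π·l/λ = 2π × 0.0461 = 16.6°
tan(βl) = tan(16.6°) = 0.298
Z_in = Z_0·(Z_L + jZ_0·tanβl)/(Z_0 + jZ_L·tanβl)
     = 50·(262 + j14.9)/(50 + j78.1)

Z_in ≈ 83 − j115 Ω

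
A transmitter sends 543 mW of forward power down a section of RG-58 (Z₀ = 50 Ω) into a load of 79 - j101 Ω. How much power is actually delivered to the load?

|Γ| = |(29 − j101)/(129 − j101)| = 0.641
|Γ|² = 0.411
P_refl = |Γ|²·P_inc = 223 mW, P_del = (1 − |Γ|²)·P_inc = 320 mW

P_delivered ≈ 320 mW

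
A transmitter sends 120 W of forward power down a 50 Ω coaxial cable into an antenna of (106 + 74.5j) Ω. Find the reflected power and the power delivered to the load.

|Γ| = |(56 + j74.5)/(156 + j74.5)| = 0.539
|Γ|² = 0.291
P_refl = |Γ|²·P_inc = 34.9 W, P_del = (1 − |Γ|²)·P_inc = 85.1 W

P_reflected ≈ 34.9 W; P_delivered ≈ 85.1 W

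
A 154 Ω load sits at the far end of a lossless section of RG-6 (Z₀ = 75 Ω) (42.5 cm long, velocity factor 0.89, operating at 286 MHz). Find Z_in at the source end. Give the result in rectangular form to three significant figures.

λ = v/f = 0.89·c / 286 MHz = 0.934 m
βl = 2π·l/λ = 2π × 0.455 = 164°
tan(βl) = tan(164°) = -0.289
Z_in = Z_0·(Z_L + jZ_0·tanβl)/(Z_0 + jZ_L·tanβl)
     = 75·(154 − j21.7)/(75 − j44.5)

Z_in ≈ 123 + j51.5 Ω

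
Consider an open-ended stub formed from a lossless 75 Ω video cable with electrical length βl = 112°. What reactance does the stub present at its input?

X_in ≈ 30.3 Ω (inductive)

tan(βl) = -2.48
For an open-ended stub, Z_in = −jZ_0·cot(βl) = −jZ_0/tan(βl)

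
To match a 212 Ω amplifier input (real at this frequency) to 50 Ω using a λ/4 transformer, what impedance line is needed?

Z_qwt = √(Z_0·R_L) = √(50 × 212) = √10600

Z_qwt ≈ 103 Ω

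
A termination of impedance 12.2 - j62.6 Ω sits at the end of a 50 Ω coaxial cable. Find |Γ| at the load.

|Γ| ≈ 0.829

Γ = (Z_L − Z_0)/(Z_L + Z_0) = (-37.8 − j62.6)/(62.2 − j62.6)
|Γ| = 73.1/88.2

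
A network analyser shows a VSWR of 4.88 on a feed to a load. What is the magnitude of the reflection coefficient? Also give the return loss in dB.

|Γ| ≈ 0.66; return loss ≈ 3.61 dB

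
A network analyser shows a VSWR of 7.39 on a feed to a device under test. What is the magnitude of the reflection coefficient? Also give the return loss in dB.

|Γ| = (S − 1)/(S + 1) = (7.39 − 1)/(7.39 + 1) = 6.39/8.39
RL = −20·log₁₀|Γ| = −20·log₁₀(0.762)

|Γ| ≈ 0.762; return loss ≈ 2.37 dB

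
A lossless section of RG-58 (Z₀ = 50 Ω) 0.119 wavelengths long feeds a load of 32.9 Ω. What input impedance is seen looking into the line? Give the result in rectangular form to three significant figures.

βl = 2π × 0.119 = 42.8°
tan(βl) = tan(42.8°) = 0.927
Z_in = Z_0·(Z_L + jZ_0·tanβl)/(Z_0 + jZ_L·tanβl)
     = 50·(32.9 + j46.4)/(50 + j30.5)

Z_in ≈ 44.6 + j19.2 Ω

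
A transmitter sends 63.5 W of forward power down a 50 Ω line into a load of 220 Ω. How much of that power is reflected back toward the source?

P_reflected ≈ 25.2 W

Γ = (220 − 50)/(220 + 50) = 0.63
|Γ|² = 0.396
P_refl = |Γ|²·P_inc = 25.2 W, P_del = (1 − |Γ|²)·P_inc = 38.3 W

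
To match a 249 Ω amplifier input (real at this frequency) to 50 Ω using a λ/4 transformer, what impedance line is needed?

Z_qwt = √(Z_0·R_L) = √(50 × 249) = √12450

Z_qwt ≈ 112 Ω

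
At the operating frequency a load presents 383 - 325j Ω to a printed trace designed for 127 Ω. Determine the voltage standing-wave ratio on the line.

VSWR ≈ 5.33

Γ = (Z_L − Z_0)/(Z_L + Z_0) = (256 − j325)/(510 − j325)
|Γ| = 414/605 = 0.684
VSWR = (1 + |Γ|)/(1 − |Γ|) = 1.68/0.316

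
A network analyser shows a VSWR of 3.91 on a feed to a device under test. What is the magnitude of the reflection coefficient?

|Γ| = (S − 1)/(S + 1) = (3.91 − 1)/(3.91 + 1) = 2.91/4.91

|Γ| ≈ 0.593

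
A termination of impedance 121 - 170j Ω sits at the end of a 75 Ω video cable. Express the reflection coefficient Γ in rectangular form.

Γ ≈ 0.563 − j0.379

Γ = (Z_L − Z_0)/(Z_L + Z_0) = (46 − j170)/(196 − j170)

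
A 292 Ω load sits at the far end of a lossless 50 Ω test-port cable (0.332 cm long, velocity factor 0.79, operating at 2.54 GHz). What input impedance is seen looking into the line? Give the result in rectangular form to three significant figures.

Z_in ≈ 111 − j136 Ω

λ = v/f = 0.79·c / 2.54 GHz = 0.0933 m
βl = 2π·l/λ = 2π × 0.0356 = 12.8°
tan(βl) = tan(12.8°) = 0.227
Z_in = Z_0·(Z_L + jZ_0·tanβl)/(Z_0 + jZ_L·tanβl)
     = 50·(292 + j11.4)/(50 + j66.4)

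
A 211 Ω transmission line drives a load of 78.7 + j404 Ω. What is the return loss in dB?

Γ = (-132.3 + j404)/(289.7 + j404), |Γ| = 0.855
RL = −20·log₁₀|Γ| = −20·log₁₀(0.855)

RL ≈ 1.36 dB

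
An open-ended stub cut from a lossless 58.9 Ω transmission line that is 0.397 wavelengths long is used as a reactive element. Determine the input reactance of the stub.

X_in ≈ 77.9 Ω (inductive)

βl = 2π × 0.397 = 143°
tan(βl) = -0.756
For an open-ended stub, Z_in = −jZ_0·cot(βl) = −jZ_0/tan(βl)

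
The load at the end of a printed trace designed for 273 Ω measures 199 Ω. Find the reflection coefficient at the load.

Γ = -0.157

Γ = (Z_L − Z_0)/(Z_L + Z_0) = (199 − 273)/(199 + 273) = -74/472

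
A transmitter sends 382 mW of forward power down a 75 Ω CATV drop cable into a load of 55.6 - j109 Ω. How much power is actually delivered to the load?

|Γ| = |(-19.4 − j109)/(130.6 − j109)| = 0.651
|Γ|² = 0.424
P_refl = |Γ|²·P_inc = 162 mW, P_del = (1 − |Γ|²)·P_inc = 220 mW

P_delivered ≈ 220 mW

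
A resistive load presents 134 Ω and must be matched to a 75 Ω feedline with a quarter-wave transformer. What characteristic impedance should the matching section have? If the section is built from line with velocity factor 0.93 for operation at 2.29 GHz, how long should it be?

Z_qwt = √(Z_0·R_L) = √(75 × 134) = √10050
λ = 0.93·c/f = 0.122 m, so l = λ/4 = 0.0305 m

Z_qwt ≈ 100 Ω; length ≈ 3.05 cm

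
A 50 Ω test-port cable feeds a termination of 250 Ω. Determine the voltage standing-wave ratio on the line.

VSWR ≈ 5

Γ = (250 − 50)/(250 + 50) = 0.667
VSWR = (1 + 0.667)/(1 − 0.667)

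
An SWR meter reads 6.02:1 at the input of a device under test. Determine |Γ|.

|Γ| ≈ 0.715

|Γ| = (S − 1)/(S + 1) = (6.02 − 1)/(6.02 + 1) = 5.02/7.02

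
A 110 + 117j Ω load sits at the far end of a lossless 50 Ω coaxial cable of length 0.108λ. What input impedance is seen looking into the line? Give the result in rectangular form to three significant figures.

βl = 2π × 0.108 = 38.9°
tan(βl) = tan(38.9°) = 0.806
Z_in = Z_0·(Z_L + jZ_0·tanβl)/(Z_0 + jZ_L·tanβl)
     = 50·(110 + j157)/(-44.3 + j88.7)

Z_in ≈ 46.2 − j85.1 Ω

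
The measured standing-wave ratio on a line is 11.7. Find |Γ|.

|Γ| ≈ 0.843

|Γ| = (S − 1)/(S + 1) = (11.7 − 1)/(11.7 + 1) = 10.7/12.7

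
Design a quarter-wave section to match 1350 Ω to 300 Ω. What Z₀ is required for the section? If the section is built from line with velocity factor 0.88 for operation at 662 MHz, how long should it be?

Z_qwt = √(Z_0·R_L) = √(300 × 1350) = √405000
λ = 0.88·c/f = 0.399 m, so l = λ/4 = 0.0997 m

Z_qwt ≈ 636 Ω; length ≈ 9.97 cm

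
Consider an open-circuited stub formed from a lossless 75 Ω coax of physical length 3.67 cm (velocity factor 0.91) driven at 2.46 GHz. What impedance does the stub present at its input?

Z_in ≈ +j41.7 Ω

λ = v/f = 0.91·c / 2.46 GHz = 0.111 m
βl = 2π·l/λ = 2π × 0.331 = 119°
tan(βl) = -1.8
For an open-circuited stub, Z_in = −jZ_0·cot(βl) = −jZ_0/tan(βl)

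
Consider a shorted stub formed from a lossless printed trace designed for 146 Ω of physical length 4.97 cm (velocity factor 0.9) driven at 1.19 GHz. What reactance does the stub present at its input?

λ = v/f = 0.9·c / 1.19 GHz = 0.227 m
βl = 2π·l/λ = 2π × 0.219 = 78.9°
tan(βl) = 5.08
For a shorted stub, Z_in = jZ_0·tan(βl)

X_in ≈ 741 Ω (inductive)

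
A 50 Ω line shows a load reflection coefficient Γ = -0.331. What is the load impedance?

Z_L = Z_0·(1 + Γ)/(1 − Γ) = 50·(0.669)/(1.33)

Z_L ≈ 25.1 Ω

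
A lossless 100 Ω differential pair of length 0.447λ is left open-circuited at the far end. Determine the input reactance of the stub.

βl = 2π × 0.447 = 161°
tan(βl) = -0.346
For an open-circuited stub, Z_in = −jZ_0·cot(βl) = −jZ_0/tan(βl)

X_in ≈ 289 Ω (inductive)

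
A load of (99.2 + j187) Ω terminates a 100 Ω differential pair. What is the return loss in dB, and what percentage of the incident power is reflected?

Γ = (-0.8 + j187)/(199.2 + j187), |Γ| = 0.684
RL = −20·log₁₀(0.684) = 3.29 dB
P_refl/P_inc = |Γ|² = 0.468

RL ≈ 3.29 dB; 46.8% of incident power reflected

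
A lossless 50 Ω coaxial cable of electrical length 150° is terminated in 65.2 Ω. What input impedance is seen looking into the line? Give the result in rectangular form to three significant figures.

Z_in ≈ 55.5 + j12.9 Ω

tan(βl) = tan(150°) = -0.577
Z_in = Z_0·(Z_L + jZ_0·tanβl)/(Z_0 + jZ_L·tanβl)
     = 50·(65.2 − j28.9)/(50 − j37.6)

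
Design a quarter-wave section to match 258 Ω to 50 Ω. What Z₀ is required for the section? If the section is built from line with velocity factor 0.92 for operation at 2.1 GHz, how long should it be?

Z_qwt = √(Z_0·R_L) = √(50 × 258) = √12900
λ = 0.92·c/f = 0.131 m, so l = λ/4 = 0.0329 m

Z_qwt ≈ 114 Ω; length ≈ 3.29 cm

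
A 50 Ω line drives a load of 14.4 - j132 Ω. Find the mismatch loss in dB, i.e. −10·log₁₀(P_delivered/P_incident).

mismatch loss ≈ 8.74 dB

Γ = (-35.6 − j132)/(64.4 − j132), |Γ| = 0.931
|Γ|² = 0.866, so P_del/P_inc = 1 − |Γ|² = 0.134
ML = −10·log₁₀(1 − |Γ|²)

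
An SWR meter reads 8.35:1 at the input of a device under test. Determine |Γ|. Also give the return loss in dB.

|Γ| ≈ 0.786; return loss ≈ 2.09 dB

|Γ| = (S − 1)/(S + 1) = (8.35 − 1)/(8.35 + 1) = 7.35/9.35
RL = −20·log₁₀|Γ| = −20·log₁₀(0.786)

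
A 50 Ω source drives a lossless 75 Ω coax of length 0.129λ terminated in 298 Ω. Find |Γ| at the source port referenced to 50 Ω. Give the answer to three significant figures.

βl = 2π × 0.129 = 46.4°
tan(βl) = 1.05
Z_in = Z_0·(Z_L + jZ_0·tanβl)/(Z_0 + jZ_L·tanβl) = 34 − j63.2 Ω
Γ_s = (Z_in − Z_s)/(Z_in + Z_s) = (-16 − j63.2)/(84 − j63.2), |Γ_s| = 0.62

|Γ| ≈ 0.62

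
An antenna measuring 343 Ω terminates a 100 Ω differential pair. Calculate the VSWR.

VSWR ≈ 3.43

Γ = (343 − 100)/(343 + 100) = 0.549
VSWR = (1 + 0.549)/(1 − 0.549)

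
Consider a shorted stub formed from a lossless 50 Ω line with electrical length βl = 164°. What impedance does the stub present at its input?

Z_in ≈ −j14.3 Ω

tan(βl) = -0.287
For a shorted stub, Z_in = jZ_0·tan(βl)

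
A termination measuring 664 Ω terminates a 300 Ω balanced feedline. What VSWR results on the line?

For a purely resistive load, VSWR = R_L/Z_0 or Z_0/R_L (whichever > 1) = 664/300

VSWR ≈ 2.21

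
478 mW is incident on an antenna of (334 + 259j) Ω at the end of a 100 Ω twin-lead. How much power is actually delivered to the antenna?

|Γ| = |(234 + j259)/(434 + j259)| = 0.691
|Γ|² = 0.477
P_refl = |Γ|²·P_inc = 228 mW, P_del = (1 − |Γ|²)·P_inc = 250 mW

P_delivered ≈ 250 mW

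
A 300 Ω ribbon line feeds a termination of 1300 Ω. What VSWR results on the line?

For a purely resistive load, VSWR = R_L/Z_0 or Z_0/R_L (whichever > 1) = 1300/300

VSWR ≈ 4.33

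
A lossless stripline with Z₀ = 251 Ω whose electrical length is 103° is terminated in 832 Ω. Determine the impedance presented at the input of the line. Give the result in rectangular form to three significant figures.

tan(βl) = tan(103°) = -4.33
Z_in = Z_0·(Z_L + jZ_0·tanβl)/(Z_0 + jZ_L·tanβl)
     = 251·(832 − j1090)/(251 − j3600)

Z_in ≈ 79.4 + j52.4 Ω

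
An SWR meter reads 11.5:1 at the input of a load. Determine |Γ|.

|Γ| = (S − 1)/(S + 1) = (11.5 − 1)/(11.5 + 1) = 10.5/12.5

|Γ| ≈ 0.84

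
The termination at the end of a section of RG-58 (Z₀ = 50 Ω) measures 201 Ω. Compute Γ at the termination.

Γ = (Z_L − Z_0)/(Z_L + Z_0) = (201 − 50)/(201 + 50) = 151/251

Γ = 0.602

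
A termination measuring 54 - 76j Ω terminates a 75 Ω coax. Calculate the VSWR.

VSWR ≈ 3.22

Γ = (Z_L − Z_0)/(Z_L + Z_0) = (-21 − j76)/(129 − j76)
|Γ| = 78.8/150 = 0.527
VSWR = (1 + |Γ|)/(1 − |Γ|) = 1.53/0.473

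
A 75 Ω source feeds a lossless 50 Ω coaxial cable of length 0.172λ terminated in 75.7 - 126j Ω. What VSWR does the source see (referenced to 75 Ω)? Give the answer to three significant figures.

βl = 2π × 0.172 = 61.9°
tan(βl) = 1.87
Z_in = Z_0·(Z_L + jZ_0·tanβl)/(Z_0 + jZ_L·tanβl) = 8.37 − j9.79 Ω
Γ_s = (Z_in − Z_s)/(Z_in + Z_s) = (-66.6 − j9.79)/(83.4 − j9.79), |Γ_s| = 0.802
VSWR = (1 + |Γ_s|)/(1 − |Γ_s|)

VSWR ≈ 9.11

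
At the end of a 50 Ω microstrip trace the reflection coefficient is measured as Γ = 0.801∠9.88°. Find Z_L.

Z_L = Z_0·(1 + Γ)/(1 − Γ) = 50·(1.79 + j0.137)/(0.211 − j0.137)

Z_L ≈ 283 + j217 Ω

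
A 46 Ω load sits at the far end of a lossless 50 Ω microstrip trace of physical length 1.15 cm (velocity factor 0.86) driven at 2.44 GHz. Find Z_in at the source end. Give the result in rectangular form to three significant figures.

Z_in ≈ 49 + j4.01 Ω

λ = v/f = 0.86·c / 2.44 GHz = 0.106 m
βl = 2π·l/λ = 2π × 0.109 = 39.2°
tan(βl) = tan(39.2°) = 0.814
Z_in = Z_0·(Z_L + jZ_0·tanβl)/(Z_0 + jZ_L·tanβl)
     = 50·(46 + j40.7)/(50 + j37.5)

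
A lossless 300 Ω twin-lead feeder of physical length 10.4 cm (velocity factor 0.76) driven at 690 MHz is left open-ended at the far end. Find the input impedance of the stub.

Z_in ≈ +j129 Ω

λ = v/f = 0.76·c / 690 MHz = 0.33 m
βl = 2π·l/λ = 2π × 0.315 = 113°
tan(βl) = -2.32
For an open-ended stub, Z_in = −jZ_0·cot(βl) = −jZ_0/tan(βl)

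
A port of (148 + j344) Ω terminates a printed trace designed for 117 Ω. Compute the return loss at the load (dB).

RL ≈ 1.99 dB

Γ = (31 + j344)/(265 + j344), |Γ| = 0.795
RL = −20·log₁₀|Γ| = −20·log₁₀(0.795)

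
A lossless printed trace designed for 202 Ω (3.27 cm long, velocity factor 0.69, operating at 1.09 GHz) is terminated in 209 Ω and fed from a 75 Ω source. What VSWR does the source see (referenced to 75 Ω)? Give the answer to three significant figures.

λ = v/f = 0.69·c / 1.09 GHz = 0.19 m
βl = 2π·l/λ = 2π × 0.172 = 62°
tan(βl) = 1.88
Z_in = Z_0·(Z_L + jZ_0·tanβl)/(Z_0 + jZ_L·tanβl) = 198 − j5.6 Ω
Γ_s = (Z_in − Z_s)/(Z_in + Z_s) = (123 − j5.6)/(273 − j5.6), |Γ_s| = 0.451
VSWR = (1 + |Γ_s|)/(1 − |Γ_s|)

VSWR ≈ 2.64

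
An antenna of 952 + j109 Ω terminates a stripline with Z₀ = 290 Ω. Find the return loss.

RL ≈ 5.38 dB

Γ = (662 + j109)/(1242 + j109), |Γ| = 0.538
RL = −20·log₁₀|Γ| = −20·log₁₀(0.538)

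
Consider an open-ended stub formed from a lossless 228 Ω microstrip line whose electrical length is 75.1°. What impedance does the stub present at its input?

Z_in ≈ −j60.7 Ω

tan(βl) = 3.76
For an open-ended stub, Z_in = −jZ_0·cot(βl) = −jZ_0/tan(βl)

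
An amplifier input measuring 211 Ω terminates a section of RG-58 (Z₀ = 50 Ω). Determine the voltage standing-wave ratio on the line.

For a purely resistive load, VSWR = R_L/Z_0 or Z_0/R_L (whichever > 1) = 211/50

VSWR ≈ 4.22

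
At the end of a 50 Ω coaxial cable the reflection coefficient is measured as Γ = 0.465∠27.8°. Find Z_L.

Z_L ≈ 99.6 + j55.1 Ω

Z_L = Z_0·(1 + Γ)/(1 − Γ) = 50·(1.41 + j0.217)/(0.589 − j0.217)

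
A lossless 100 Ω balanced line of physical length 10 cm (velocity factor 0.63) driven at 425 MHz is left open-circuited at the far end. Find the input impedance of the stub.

Z_in ≈ −j15.9 Ω

λ = v/f = 0.63·c / 425 MHz = 0.445 m
βl = 2π·l/λ = 2π × 0.225 = 81°
tan(βl) = 6.28
For an open-circuited stub, Z_in = −jZ_0·cot(βl) = −jZ_0/tan(βl)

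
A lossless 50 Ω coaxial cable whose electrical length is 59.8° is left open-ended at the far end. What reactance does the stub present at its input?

X_in ≈ -29.1 Ω (capacitive)

tan(βl) = 1.72
For an open-ended stub, Z_in = −jZ_0·cot(βl) = −jZ_0/tan(βl)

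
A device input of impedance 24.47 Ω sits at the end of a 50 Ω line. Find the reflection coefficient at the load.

Γ = -0.343

Γ = (Z_L − Z_0)/(Z_L + Z_0) = (24.47 − 50)/(24.47 + 50) = -25.53/74.47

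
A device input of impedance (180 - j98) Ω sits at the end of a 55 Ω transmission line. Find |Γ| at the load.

|Γ| ≈ 0.624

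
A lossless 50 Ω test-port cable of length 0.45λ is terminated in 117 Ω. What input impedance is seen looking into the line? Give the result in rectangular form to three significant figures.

Z_in ≈ 82 + j46.1 Ω

βl = 2π × 0.45 = 162°
tan(βl) = tan(162°) = -0.325
Z_in = Z_0·(Z_L + jZ_0·tanβl)/(Z_0 + jZ_L·tanβl)
     = 50·(117 − j16.2)/(50 − j38)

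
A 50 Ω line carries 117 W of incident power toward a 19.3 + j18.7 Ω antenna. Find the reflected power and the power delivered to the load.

|Γ| = |(-30.7 + j18.7)/(69.3 + j18.7)| = 0.501
|Γ|² = 0.251
P_refl = |Γ|²·P_inc = 29.3 W, P_del = (1 − |Γ|²)·P_inc = 87.7 W

P_reflected ≈ 29.3 W; P_delivered ≈ 87.7 W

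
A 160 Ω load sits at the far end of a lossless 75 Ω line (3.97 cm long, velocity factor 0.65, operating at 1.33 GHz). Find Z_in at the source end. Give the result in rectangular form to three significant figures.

Z_in ≈ 35.6 + j7.65 Ω

λ = v/f = 0.65·c / 1.33 GHz = 0.147 m
βl = 2π·l/λ = 2π × 0.271 = 97.5°
tan(βl) = tan(97.5°) = -7.62
Z_in = Z_0·(Z_L + jZ_0·tanβl)/(Z_0 + jZ_L·tanβl)
     = 75·(160 − j571)/(75 − j1220)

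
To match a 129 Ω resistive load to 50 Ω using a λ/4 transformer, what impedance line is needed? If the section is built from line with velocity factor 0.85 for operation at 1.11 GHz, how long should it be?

Z_qwt = √(Z_0·R_L) = √(50 × 129) = √6450
λ = 0.85·c/f = 0.23 m, so l = λ/4 = 0.0574 m

Z_qwt ≈ 80.3 Ω; length ≈ 5.74 cm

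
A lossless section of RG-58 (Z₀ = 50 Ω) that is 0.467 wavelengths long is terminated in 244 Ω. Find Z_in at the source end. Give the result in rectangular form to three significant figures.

βl = 2π × 0.467 = 168°
tan(βl) = tan(168°) = -0.21
Z_in = Z_0·(Z_L + jZ_0·tanβl)/(Z_0 + jZ_L·tanβl)
     = 50·(244 − j10.5)/(50 − j51.3)

Z_in ≈ 124 + j117 Ω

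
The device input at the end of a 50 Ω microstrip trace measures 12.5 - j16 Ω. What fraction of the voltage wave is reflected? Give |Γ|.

|Γ| ≈ 0.632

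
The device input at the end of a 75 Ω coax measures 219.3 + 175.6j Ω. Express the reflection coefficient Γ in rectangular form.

Γ ≈ 0.624 + j0.224

Γ = (Z_L − Z_0)/(Z_L + Z_0) = (144.3 + j175.6)/(294.3 + j175.6)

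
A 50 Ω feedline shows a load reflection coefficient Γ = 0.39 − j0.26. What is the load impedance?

Z_L ≈ 88.7 − j59.1 Ω

Z_L = Z_0·(1 + Γ)/(1 − Γ) = 50·(1.39 − j0.26)/(0.61 + j0.26)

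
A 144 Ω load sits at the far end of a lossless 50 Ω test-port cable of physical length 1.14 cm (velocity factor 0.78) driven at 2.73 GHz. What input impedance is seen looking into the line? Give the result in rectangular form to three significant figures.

Z_in ≈ 28.7 − j36.2 Ω

λ = v/f = 0.78·c / 2.73 GHz = 0.0857 m
βl = 2π·l/λ = 2π × 0.133 = 47.9°
tan(βl) = tan(47.9°) = 1.11
Z_in = Z_0·(Z_L + jZ_0·tanβl)/(Z_0 + jZ_L·tanβl)
     = 50·(144 + j55.3)/(50 + j159)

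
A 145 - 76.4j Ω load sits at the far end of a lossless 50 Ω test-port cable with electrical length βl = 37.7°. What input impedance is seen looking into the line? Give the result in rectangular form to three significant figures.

Z_in ≈ 23.7 − j41.6 Ω

tan(βl) = tan(37.7°) = 0.773
Z_in = Z_0·(Z_L + jZ_0·tanβl)/(Z_0 + jZ_L·tanβl)
     = 50·(145 − j37.8)/(109 + j112)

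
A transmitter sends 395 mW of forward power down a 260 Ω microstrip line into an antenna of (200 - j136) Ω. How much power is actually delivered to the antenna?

P_delivered ≈ 357 mW

|Γ| = |(-60 − j136)/(460 − j136)| = 0.31
|Γ|² = 0.096
P_refl = |Γ|²·P_inc = 37.9 mW, P_del = (1 − |Γ|²)·P_inc = 357 mW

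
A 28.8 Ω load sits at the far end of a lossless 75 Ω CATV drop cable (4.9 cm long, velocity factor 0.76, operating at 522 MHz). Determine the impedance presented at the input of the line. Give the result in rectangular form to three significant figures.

λ = v/f = 0.76·c / 522 MHz = 0.437 m
βl = 2π·l/λ = 2π × 0.112 = 40.4°
tan(βl) = tan(40.4°) = 0.851
Z_in = Z_0·(Z_L + jZ_0·tanβl)/(Z_0 + jZ_L·tanβl)
     = 75·(28.8 + j63.8)/(75 + j24.5)

Z_in ≈ 44.9 + j49.1 Ω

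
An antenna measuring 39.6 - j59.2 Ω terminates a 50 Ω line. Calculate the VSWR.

VSWR ≈ 3.54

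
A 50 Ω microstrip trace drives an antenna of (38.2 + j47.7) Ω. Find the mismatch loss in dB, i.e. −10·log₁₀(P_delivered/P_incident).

Γ = (-11.8 + j47.7)/(88.2 + j47.7), |Γ| = 0.49
|Γ|² = 0.24, so P_del/P_inc = 1 − |Γ|² = 0.76
ML = −10·log₁₀(1 − |Γ|²)

mismatch loss ≈ 1.19 dB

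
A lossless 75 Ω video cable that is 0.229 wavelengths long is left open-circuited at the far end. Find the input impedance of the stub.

Z_in ≈ −j9.95 Ω

βl = 2π × 0.229 = 82.4°
tan(βl) = 7.53
For an open-circuited stub, Z_in = −jZ_0·cot(βl) = −jZ_0/tan(βl)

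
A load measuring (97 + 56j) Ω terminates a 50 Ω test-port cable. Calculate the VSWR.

Γ = (Z_L − Z_0)/(Z_L + Z_0) = (47 + j56)/(147 + j56)
|Γ| = 73.1/157 = 0.465
VSWR = (1 + |Γ|)/(1 − |Γ|) = 1.46/0.535

VSWR ≈ 2.74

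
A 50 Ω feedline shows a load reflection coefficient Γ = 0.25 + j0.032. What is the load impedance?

Z_L = Z_0·(1 + Γ)/(1 − Γ) = 50·(1.25 + j0.032)/(0.75 − j0.032)

Z_L ≈ 83.1 + j5.68 Ω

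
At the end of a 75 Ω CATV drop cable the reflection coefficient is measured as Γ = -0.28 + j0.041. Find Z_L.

Z_L = Z_0·(1 + Γ)/(1 − Γ) = 75·(0.72 + j0.041)/(1.28 − j0.041)

Z_L ≈ 42.1 + j3.75 Ω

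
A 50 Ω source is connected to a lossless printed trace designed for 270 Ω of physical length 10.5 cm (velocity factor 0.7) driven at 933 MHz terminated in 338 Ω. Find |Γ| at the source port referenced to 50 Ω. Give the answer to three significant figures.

λ = v/f = 0.7·c / 933 MHz = 0.225 m
βl = 2π·l/λ = 2π × 0.466 = 168°
tan(βl) = -0.214
Z_in = Z_0·(Z_L + jZ_0·tanβl)/(Z_0 + jZ_L·tanβl) = 330 + j30.5 Ω
Γ_s = (Z_in − Z_s)/(Z_in + Z_s) = (280 + j30.5)/(380 + j30.5), |Γ_s| = 0.739

|Γ| ≈ 0.739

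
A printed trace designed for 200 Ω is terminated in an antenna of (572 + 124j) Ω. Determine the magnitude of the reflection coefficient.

|Γ| ≈ 0.502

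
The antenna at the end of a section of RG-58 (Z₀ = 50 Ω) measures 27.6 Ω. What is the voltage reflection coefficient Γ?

Γ = (Z_L − Z_0)/(Z_L + Z_0) = (27.6 − 50)/(27.6 + 50) = -22.4/77.6

Γ = -0.289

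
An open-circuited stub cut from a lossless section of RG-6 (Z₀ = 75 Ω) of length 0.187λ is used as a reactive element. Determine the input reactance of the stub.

X_in ≈ -31.3 Ω (capacitive)

βl = 2π × 0.187 = 67.3°
tan(βl) = 2.39
For an open-circuited stub, Z_in = −jZ_0·cot(βl) = −jZ_0/tan(βl)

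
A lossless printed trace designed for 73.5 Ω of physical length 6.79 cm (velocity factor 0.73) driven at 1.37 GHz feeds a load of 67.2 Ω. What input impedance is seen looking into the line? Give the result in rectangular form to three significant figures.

Z_in ≈ 69.6 − j5.06 Ω

λ = v/f = 0.73·c / 1.37 GHz = 0.16 m
βl = 2π·l/λ = 2π × 0.425 = 153°
tan(βl) = tan(153°) = -0.511
Z_in = Z_0·(Z_L + jZ_0·tanβl)/(Z_0 + jZ_L·tanβl)
     = 73.5·(67.2 − j37.6)/(73.5 − j34.4)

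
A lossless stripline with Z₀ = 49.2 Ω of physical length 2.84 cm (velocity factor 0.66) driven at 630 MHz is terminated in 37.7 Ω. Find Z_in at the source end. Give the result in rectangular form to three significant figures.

Z_in ≈ 42.8 + j10.5 Ω

λ = v/f = 0.66·c / 630 MHz = 0.314 m
βl = 2π·l/λ = 2π × 0.0904 = 32.5°
tan(βl) = tan(32.5°) = 0.638
Z_in = Z_0·(Z_L + jZ_0·tanβl)/(Z_0 + jZ_L·tanβl)
     = 49.2·(37.7 + j31.4)/(49.2 + j24)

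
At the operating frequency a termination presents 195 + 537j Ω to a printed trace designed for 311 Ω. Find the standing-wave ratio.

VSWR ≈ 6.83

Γ = (Z_L − Z_0)/(Z_L + Z_0) = (-116 + j537)/(506 + j537)
|Γ| = 549/738 = 0.745
VSWR = (1 + |Γ|)/(1 − |Γ|) = 1.74/0.255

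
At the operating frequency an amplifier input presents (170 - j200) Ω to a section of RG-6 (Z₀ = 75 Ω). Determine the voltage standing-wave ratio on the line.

VSWR ≈ 5.67

Γ = (Z_L − Z_0)/(Z_L + Z_0) = (95 − j200)/(245 − j200)
|Γ| = 221/316 = 0.7
VSWR = (1 + |Γ|)/(1 − |Γ|) = 1.7/0.3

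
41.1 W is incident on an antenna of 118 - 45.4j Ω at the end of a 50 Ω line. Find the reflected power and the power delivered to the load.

P_reflected ≈ 9.07 W; P_delivered ≈ 32 W

|Γ| = |(68 − j45.4)/(168 − j45.4)| = 0.47
|Γ|² = 0.221
P_refl = |Γ|²·P_inc = 9.07 W, P_del = (1 − |Γ|²)·P_inc = 32 W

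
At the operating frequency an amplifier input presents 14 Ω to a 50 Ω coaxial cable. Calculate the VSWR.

VSWR ≈ 3.57

For a purely resistive load, VSWR = R_L/Z_0 or Z_0/R_L (whichever > 1) = 50/14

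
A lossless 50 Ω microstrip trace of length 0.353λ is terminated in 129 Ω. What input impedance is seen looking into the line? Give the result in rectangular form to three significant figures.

Z_in ≈ 28 + j29.6 Ω

βl = 2π × 0.353 = 127°
tan(βl) = tan(127°) = -1.32
Z_in = Z_0·(Z_L + jZ_0·tanβl)/(Z_0 + jZ_L·tanβl)
     = 50·(129 − j66.2)/(50 − j171)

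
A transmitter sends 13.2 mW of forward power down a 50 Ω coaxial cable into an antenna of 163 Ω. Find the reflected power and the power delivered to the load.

P_reflected ≈ 3.72 mW; P_delivered ≈ 9.48 mW

Γ = (163 − 50)/(163 + 50) = 0.531
|Γ|² = 0.281
P_refl = |Γ|²·P_inc = 3.72 mW, P_del = (1 − |Γ|²)·P_inc = 9.48 mW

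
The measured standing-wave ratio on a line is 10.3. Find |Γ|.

|Γ| ≈ 0.823

|Γ| = (S − 1)/(S + 1) = (10.3 − 1)/(10.3 + 1) = 9.3/11.3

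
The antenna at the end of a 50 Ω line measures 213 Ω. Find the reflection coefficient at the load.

Γ = (Z_L − Z_0)/(Z_L + Z_0) = (213 − 50)/(213 + 50) = 163/263

Γ = 0.62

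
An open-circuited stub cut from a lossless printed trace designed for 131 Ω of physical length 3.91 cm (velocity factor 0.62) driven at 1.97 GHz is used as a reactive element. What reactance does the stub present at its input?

λ = v/f = 0.62·c / 1.97 GHz = 0.0944 m
βl = 2π·l/λ = 2π × 0.414 = 149°
tan(βl) = -0.599
For an open-circuited stub, Z_in = −jZ_0·cot(βl) = −jZ_0/tan(βl)

X_in ≈ 219 Ω (inductive)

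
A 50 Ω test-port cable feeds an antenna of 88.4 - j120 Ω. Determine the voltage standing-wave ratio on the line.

VSWR ≈ 5.41

Γ = (Z_L − Z_0)/(Z_L + Z_0) = (38.4 − j120)/(138.4 − j120)
|Γ| = 126/183 = 0.688
VSWR = (1 + |Γ|)/(1 − |Γ|) = 1.69/0.312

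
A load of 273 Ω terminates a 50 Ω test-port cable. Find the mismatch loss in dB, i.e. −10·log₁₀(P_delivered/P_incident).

mismatch loss ≈ 2.81 dB

Γ = (273 − 50)/(273 + 50) = 0.69
|Γ|² = 0.477, so P_del/P_inc = 1 − |Γ|² = 0.523
ML = −10·log₁₀(1 − |Γ|²)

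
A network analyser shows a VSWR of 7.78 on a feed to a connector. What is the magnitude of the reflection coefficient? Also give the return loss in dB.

|Γ| ≈ 0.772; return loss ≈ 2.25 dB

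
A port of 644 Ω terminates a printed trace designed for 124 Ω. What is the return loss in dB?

RL ≈ 3.39 dB

Γ = (644 − 124)/(644 + 124) = 0.677
RL = −20·log₁₀|Γ| = −20·log₁₀(0.677)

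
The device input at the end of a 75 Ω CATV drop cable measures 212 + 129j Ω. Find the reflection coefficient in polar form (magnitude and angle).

Γ ≈ 0.598 ∠ 19.1°

Γ = (Z_L − Z_0)/(Z_L + Z_0) = (137 + j129)/(287 + j129)
|Γ| = 188/315 = 0.598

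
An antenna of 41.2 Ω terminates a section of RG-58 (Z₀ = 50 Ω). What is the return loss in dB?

Γ = (41.2 − 50)/(41.2 + 50) = -0.0965
RL = −20·log₁₀|Γ| = −20·log₁₀(0.0965)

RL ≈ 20.3 dB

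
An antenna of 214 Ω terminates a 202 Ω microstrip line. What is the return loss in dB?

Γ = (214 − 202)/(214 + 202) = 0.0288
RL = −20·log₁₀|Γ| = −20·log₁₀(0.0288)

RL ≈ 30.8 dB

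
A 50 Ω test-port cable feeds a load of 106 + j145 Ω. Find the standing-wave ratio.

Γ = (Z_L − Z_0)/(Z_L + Z_0) = (56 + j145)/(156 + j145)
|Γ| = 155/213 = 0.73
VSWR = (1 + |Γ|)/(1 − |Γ|) = 1.73/0.27

VSWR ≈ 6.4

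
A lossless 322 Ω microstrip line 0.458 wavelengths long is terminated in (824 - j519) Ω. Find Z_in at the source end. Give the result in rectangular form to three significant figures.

Z_in ≈ 1110 + j286 Ω

βl = 2π × 0.458 = 165°
tan(βl) = tan(165°) = -0.27
Z_in = Z_0·(Z_L + jZ_0·tanβl)/(Z_0 + jZ_L·tanβl)
     = 322·(824 − j606)/(182 − j223)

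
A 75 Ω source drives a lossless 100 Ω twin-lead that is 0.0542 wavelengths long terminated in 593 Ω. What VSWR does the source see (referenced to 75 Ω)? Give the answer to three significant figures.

βl = 2π × 0.0542 = 19.5°
tan(βl) = 0.354
Z_in = Z_0·(Z_L + jZ_0·tanβl)/(Z_0 + jZ_L·tanβl) = 123 − j224 Ω
Γ_s = (Z_in − Z_s)/(Z_in + Z_s) = (48.2 − j224)/(198 − j224), |Γ_s| = 0.765
VSWR = (1 + |Γ_s|)/(1 − |Γ_s|)

VSWR ≈ 7.53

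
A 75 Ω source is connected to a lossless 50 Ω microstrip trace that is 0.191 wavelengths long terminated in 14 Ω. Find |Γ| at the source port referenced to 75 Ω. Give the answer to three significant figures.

βl = 2π × 0.191 = 68.8°
tan(βl) = 2.57
Z_in = Z_0·(Z_L + jZ_0·tanβl)/(Z_0 + jZ_L·tanβl) = 70.2 + j78.1 Ω
Γ_s = (Z_in − Z_s)/(Z_in + Z_s) = (-4.77 + j78.1)/(145 + j78.1), |Γ_s| = 0.474

|Γ| ≈ 0.474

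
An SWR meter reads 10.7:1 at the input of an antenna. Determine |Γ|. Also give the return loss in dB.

|Γ| ≈ 0.829; return loss ≈ 1.63 dB

|Γ| = (S − 1)/(S + 1) = (10.7 − 1)/(10.7 + 1) = 9.7/11.7
RL = −20·log₁₀|Γ| = −20·log₁₀(0.829)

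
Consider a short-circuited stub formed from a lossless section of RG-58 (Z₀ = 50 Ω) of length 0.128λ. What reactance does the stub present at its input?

βl = 2π × 0.128 = 46.1°
tan(βl) = 1.04
For a short-circuited stub, Z_in = jZ_0·tan(βl)

X_in ≈ 51.9 Ω (inductive)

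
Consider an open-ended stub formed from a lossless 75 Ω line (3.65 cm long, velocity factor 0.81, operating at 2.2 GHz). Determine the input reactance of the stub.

X_in ≈ 41.5 Ω (inductive)

λ = v/f = 0.81·c / 2.2 GHz = 0.11 m
βl = 2π·l/λ = 2π × 0.33 = 119°
tan(βl) = -1.81
For an open-ended stub, Z_in = −jZ_0·cot(βl) = −jZ_0/tan(βl)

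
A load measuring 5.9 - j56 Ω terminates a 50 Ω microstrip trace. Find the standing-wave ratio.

Γ = (Z_L − Z_0)/(Z_L + Z_0) = (-44.1 − j56)/(55.9 − j56)
|Γ| = 71.3/79.1 = 0.901
VSWR = (1 + |Γ|)/(1 − |Γ|) = 1.9/0.0992

VSWR ≈ 19.2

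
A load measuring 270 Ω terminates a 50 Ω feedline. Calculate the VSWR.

For a purely resistive load, VSWR = R_L/Z_0 or Z_0/R_L (whichever > 1) = 270/50

VSWR ≈ 5.4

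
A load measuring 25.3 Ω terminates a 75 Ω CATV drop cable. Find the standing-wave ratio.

Γ = (25.3 − 75)/(25.3 + 75) = -0.496
VSWR = (1 + 0.496)/(1 − 0.496)

VSWR ≈ 2.96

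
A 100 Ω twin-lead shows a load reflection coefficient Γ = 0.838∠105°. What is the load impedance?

Z_L ≈ 13.9 + j75.8 Ω

Z_L = Z_0·(1 + Γ)/(1 − Γ) = 100·(0.783 + j0.809)/(1.22 − j0.809)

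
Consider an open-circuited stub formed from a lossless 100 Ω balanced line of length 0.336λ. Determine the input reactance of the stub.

βl = 2π × 0.336 = 121°
tan(βl) = -1.67
For an open-circuited stub, Z_in = −jZ_0·cot(βl) = −jZ_0/tan(βl)

X_in ≈ 60 Ω (inductive)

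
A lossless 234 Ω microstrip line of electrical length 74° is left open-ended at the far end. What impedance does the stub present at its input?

tan(βl) = 3.49
For an open-ended stub, Z_in = −jZ_0·cot(βl) = −jZ_0/tan(βl)

Z_in ≈ −j67.1 Ω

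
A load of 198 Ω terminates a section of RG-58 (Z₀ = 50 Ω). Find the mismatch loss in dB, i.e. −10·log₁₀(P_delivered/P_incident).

mismatch loss ≈ 1.91 dB

Γ = (198 − 50)/(198 + 50) = 0.597
|Γ|² = 0.356, so P_del/P_inc = 1 − |Γ|² = 0.644
ML = −10·log₁₀(1 − |Γ|²)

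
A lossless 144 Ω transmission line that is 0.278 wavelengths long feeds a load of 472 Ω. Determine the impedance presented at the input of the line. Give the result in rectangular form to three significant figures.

βl = 2π × 0.278 = 100°
tan(βl) = tan(100°) = -5.63
Z_in = Z_0·(Z_L + jZ_0·tanβl)/(Z_0 + jZ_L·tanβl)
     = 144·(472 − j810)/(144 − j2660)

Z_in ≈ 45.2 + j23.1 Ω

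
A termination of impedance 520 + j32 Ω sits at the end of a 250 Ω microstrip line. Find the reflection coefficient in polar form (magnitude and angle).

Γ = (Z_L − Z_0)/(Z_L + Z_0) = (270 + j32)/(770 + j32)
|Γ| = 272/771 = 0.353

Γ ≈ 0.353 ∠ 4.38°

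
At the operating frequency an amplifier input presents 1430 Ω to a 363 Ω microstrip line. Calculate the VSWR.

For a purely resistive load, VSWR = R_L/Z_0 or Z_0/R_L (whichever > 1) = 1430/363

VSWR ≈ 3.94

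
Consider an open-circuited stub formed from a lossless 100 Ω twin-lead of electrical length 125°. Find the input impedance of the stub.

tan(βl) = -1.43
For an open-circuited stub, Z_in = −jZ_0·cot(βl) = −jZ_0/tan(βl)

Z_in ≈ +j70 Ω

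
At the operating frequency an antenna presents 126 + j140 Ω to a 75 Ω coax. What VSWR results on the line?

VSWR ≈ 4.11

Γ = (Z_L − Z_0)/(Z_L + Z_0) = (51 + j140)/(201 + j140)
|Γ| = 149/245 = 0.608
VSWR = (1 + |Γ|)/(1 − |Γ|) = 1.61/0.392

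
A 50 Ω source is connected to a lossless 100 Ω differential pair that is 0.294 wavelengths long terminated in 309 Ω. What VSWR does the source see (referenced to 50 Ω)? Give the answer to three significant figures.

βl = 2π × 0.294 = 106°
tan(βl) = -3.52
Z_in = Z_0·(Z_L + jZ_0·tanβl)/(Z_0 + jZ_L·tanβl) = 34.7 + j25.2 Ω
Γ_s = (Z_in − Z_s)/(Z_in + Z_s) = (-15.3 + j25.2)/(84.7 + j25.2), |Γ_s| = 0.334
VSWR = (1 + |Γ_s|)/(1 − |Γ_s|)

VSWR ≈ 2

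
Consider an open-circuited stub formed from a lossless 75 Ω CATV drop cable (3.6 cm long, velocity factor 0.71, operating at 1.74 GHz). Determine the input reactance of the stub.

λ = v/f = 0.71·c / 1.74 GHz = 0.122 m
βl = 2π·l/λ = 2π × 0.294 = 106°
tan(βl) = -3.52
For an open-circuited stub, Z_in = −jZ_0·cot(βl) = −jZ_0/tan(βl)

X_in ≈ 21.3 Ω (inductive)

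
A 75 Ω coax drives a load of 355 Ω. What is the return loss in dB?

RL ≈ 3.73 dB

Γ = (355 − 75)/(355 + 75) = 0.651
RL = −20·log₁₀|Γ| = −20·log₁₀(0.651)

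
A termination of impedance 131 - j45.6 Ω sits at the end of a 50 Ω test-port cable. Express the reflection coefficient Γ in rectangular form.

Γ ≈ 0.48 − j0.131

Γ = (Z_L − Z_0)/(Z_L + Z_0) = (81 − j45.6)/(181 − j45.6)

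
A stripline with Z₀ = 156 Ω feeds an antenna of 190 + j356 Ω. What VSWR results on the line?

Γ = (Z_L − Z_0)/(Z_L + Z_0) = (34 + j356)/(346 + j356)
|Γ| = 358/496 = 0.72
VSWR = (1 + |Γ|)/(1 − |Γ|) = 1.72/0.28

VSWR ≈ 6.15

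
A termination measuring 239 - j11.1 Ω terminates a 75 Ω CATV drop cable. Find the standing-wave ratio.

Γ = (Z_L − Z_0)/(Z_L + Z_0) = (164 − j11.1)/(314 − j11.1)
|Γ| = 164/314 = 0.523
VSWR = (1 + |Γ|)/(1 − |Γ|) = 1.52/0.477

VSWR ≈ 3.19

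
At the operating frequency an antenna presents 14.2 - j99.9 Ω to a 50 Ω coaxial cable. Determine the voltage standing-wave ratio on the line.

VSWR ≈ 17.8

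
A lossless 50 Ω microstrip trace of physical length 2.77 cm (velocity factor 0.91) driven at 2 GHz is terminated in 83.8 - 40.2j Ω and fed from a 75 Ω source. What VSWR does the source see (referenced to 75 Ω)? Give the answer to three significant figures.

VSWR ≈ 3.31

λ = v/f = 0.91·c / 2 GHz = 0.137 m
βl = 2π·l/λ = 2π × 0.203 = 73.1°
tan(βl) = 3.28
Z_in = Z_0·(Z_L + jZ_0·tanβl)/(Z_0 + jZ_L·tanβl) = 22.7 − j0.232 Ω
Γ_s = (Z_in − Z_s)/(Z_in + Z_s) = (-52.3 − j0.232)/(97.7 − j0.232), |Γ_s| = 0.536
VSWR = (1 + |Γ_s|)/(1 − |Γ_s|)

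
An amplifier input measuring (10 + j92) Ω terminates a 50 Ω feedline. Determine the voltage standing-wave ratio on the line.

Γ = (Z_L − Z_0)/(Z_L + Z_0) = (-40 + j92)/(60 + j92)
|Γ| = 100/110 = 0.913
VSWR = (1 + |Γ|)/(1 − |Γ|) = 1.91/0.0866

VSWR ≈ 22.1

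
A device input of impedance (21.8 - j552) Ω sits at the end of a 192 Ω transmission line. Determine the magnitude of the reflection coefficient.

Γ = (Z_L − Z_0)/(Z_L + Z_0) = (-170.2 − j552)/(213.8 − j552)
|Γ| = 578/592

|Γ| ≈ 0.976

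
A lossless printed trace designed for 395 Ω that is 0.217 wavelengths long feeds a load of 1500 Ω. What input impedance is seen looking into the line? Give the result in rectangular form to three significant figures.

Z_in ≈ 108 − j77.1 Ω

βl = 2π × 0.217 = 78.1°
tan(βl) = tan(78.1°) = 4.75
Z_in = Z_0·(Z_L + jZ_0·tanβl)/(Z_0 + jZ_L·tanβl)
     = 395·(1500 + j1880)/(395 + j7130)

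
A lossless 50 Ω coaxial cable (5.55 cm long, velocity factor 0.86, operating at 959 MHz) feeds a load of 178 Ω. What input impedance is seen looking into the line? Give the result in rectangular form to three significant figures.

Z_in ≈ 15.1 − j12.9 Ω

λ = v/f = 0.86·c / 959 MHz = 0.269 m
βl = 2π·l/λ = 2π × 0.206 = 74.3°
tan(βl) = tan(74.3°) = 3.55
Z_in = Z_0·(Z_L + jZ_0·tanβl)/(Z_0 + jZ_L·tanβl)
     = 50·(178 + j177)/(50 + j632)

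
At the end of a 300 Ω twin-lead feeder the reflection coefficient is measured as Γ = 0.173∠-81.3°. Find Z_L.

Z_L = Z_0·(1 + Γ)/(1 − Γ) = 300·(1.03 − j0.171)/(0.974 + j0.171)

Z_L ≈ 298 − j105 Ω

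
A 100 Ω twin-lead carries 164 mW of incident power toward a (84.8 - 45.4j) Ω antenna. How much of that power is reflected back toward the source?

P_reflected ≈ 10.4 mW

|Γ| = |(-15.2 − j45.4)/(184.8 − j45.4)| = 0.252
|Γ|² = 0.0633
P_refl = |Γ|²·P_inc = 10.4 mW, P_del = (1 − |Γ|²)·P_inc = 154 mW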